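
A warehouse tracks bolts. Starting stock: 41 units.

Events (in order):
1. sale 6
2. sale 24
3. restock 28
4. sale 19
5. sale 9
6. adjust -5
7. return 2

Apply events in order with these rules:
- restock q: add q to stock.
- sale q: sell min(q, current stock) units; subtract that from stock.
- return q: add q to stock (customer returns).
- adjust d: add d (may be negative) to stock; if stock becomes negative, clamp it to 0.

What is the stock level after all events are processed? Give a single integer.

Answer: 8

Derivation:
Processing events:
Start: stock = 41
  Event 1 (sale 6): sell min(6,41)=6. stock: 41 - 6 = 35. total_sold = 6
  Event 2 (sale 24): sell min(24,35)=24. stock: 35 - 24 = 11. total_sold = 30
  Event 3 (restock 28): 11 + 28 = 39
  Event 4 (sale 19): sell min(19,39)=19. stock: 39 - 19 = 20. total_sold = 49
  Event 5 (sale 9): sell min(9,20)=9. stock: 20 - 9 = 11. total_sold = 58
  Event 6 (adjust -5): 11 + -5 = 6
  Event 7 (return 2): 6 + 2 = 8
Final: stock = 8, total_sold = 58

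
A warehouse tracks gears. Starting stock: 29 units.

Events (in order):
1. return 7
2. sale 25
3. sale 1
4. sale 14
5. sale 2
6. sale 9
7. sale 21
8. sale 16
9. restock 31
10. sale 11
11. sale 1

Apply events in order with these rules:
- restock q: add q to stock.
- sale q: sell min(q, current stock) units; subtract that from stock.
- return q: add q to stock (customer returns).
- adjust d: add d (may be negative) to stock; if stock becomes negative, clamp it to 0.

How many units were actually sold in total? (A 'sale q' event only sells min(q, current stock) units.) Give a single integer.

Answer: 48

Derivation:
Processing events:
Start: stock = 29
  Event 1 (return 7): 29 + 7 = 36
  Event 2 (sale 25): sell min(25,36)=25. stock: 36 - 25 = 11. total_sold = 25
  Event 3 (sale 1): sell min(1,11)=1. stock: 11 - 1 = 10. total_sold = 26
  Event 4 (sale 14): sell min(14,10)=10. stock: 10 - 10 = 0. total_sold = 36
  Event 5 (sale 2): sell min(2,0)=0. stock: 0 - 0 = 0. total_sold = 36
  Event 6 (sale 9): sell min(9,0)=0. stock: 0 - 0 = 0. total_sold = 36
  Event 7 (sale 21): sell min(21,0)=0. stock: 0 - 0 = 0. total_sold = 36
  Event 8 (sale 16): sell min(16,0)=0. stock: 0 - 0 = 0. total_sold = 36
  Event 9 (restock 31): 0 + 31 = 31
  Event 10 (sale 11): sell min(11,31)=11. stock: 31 - 11 = 20. total_sold = 47
  Event 11 (sale 1): sell min(1,20)=1. stock: 20 - 1 = 19. total_sold = 48
Final: stock = 19, total_sold = 48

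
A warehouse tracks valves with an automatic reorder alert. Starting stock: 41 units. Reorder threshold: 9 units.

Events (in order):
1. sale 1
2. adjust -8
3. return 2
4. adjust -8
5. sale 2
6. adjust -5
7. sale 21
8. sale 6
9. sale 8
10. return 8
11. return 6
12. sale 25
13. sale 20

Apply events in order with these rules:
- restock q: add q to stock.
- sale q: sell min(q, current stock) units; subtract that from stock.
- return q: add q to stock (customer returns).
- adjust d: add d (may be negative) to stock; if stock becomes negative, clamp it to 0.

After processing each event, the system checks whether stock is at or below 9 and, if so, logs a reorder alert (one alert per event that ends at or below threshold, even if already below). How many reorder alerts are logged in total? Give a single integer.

Processing events:
Start: stock = 41
  Event 1 (sale 1): sell min(1,41)=1. stock: 41 - 1 = 40. total_sold = 1
  Event 2 (adjust -8): 40 + -8 = 32
  Event 3 (return 2): 32 + 2 = 34
  Event 4 (adjust -8): 34 + -8 = 26
  Event 5 (sale 2): sell min(2,26)=2. stock: 26 - 2 = 24. total_sold = 3
  Event 6 (adjust -5): 24 + -5 = 19
  Event 7 (sale 21): sell min(21,19)=19. stock: 19 - 19 = 0. total_sold = 22
  Event 8 (sale 6): sell min(6,0)=0. stock: 0 - 0 = 0. total_sold = 22
  Event 9 (sale 8): sell min(8,0)=0. stock: 0 - 0 = 0. total_sold = 22
  Event 10 (return 8): 0 + 8 = 8
  Event 11 (return 6): 8 + 6 = 14
  Event 12 (sale 25): sell min(25,14)=14. stock: 14 - 14 = 0. total_sold = 36
  Event 13 (sale 20): sell min(20,0)=0. stock: 0 - 0 = 0. total_sold = 36
Final: stock = 0, total_sold = 36

Checking against threshold 9:
  After event 1: stock=40 > 9
  After event 2: stock=32 > 9
  After event 3: stock=34 > 9
  After event 4: stock=26 > 9
  After event 5: stock=24 > 9
  After event 6: stock=19 > 9
  After event 7: stock=0 <= 9 -> ALERT
  After event 8: stock=0 <= 9 -> ALERT
  After event 9: stock=0 <= 9 -> ALERT
  After event 10: stock=8 <= 9 -> ALERT
  After event 11: stock=14 > 9
  After event 12: stock=0 <= 9 -> ALERT
  After event 13: stock=0 <= 9 -> ALERT
Alert events: [7, 8, 9, 10, 12, 13]. Count = 6

Answer: 6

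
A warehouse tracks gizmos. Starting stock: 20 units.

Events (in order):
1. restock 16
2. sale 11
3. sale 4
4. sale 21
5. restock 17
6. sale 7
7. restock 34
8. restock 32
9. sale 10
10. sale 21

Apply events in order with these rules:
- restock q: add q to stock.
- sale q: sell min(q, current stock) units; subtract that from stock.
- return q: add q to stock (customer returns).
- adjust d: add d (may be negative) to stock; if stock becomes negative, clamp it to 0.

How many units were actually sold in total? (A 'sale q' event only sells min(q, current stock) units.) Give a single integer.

Processing events:
Start: stock = 20
  Event 1 (restock 16): 20 + 16 = 36
  Event 2 (sale 11): sell min(11,36)=11. stock: 36 - 11 = 25. total_sold = 11
  Event 3 (sale 4): sell min(4,25)=4. stock: 25 - 4 = 21. total_sold = 15
  Event 4 (sale 21): sell min(21,21)=21. stock: 21 - 21 = 0. total_sold = 36
  Event 5 (restock 17): 0 + 17 = 17
  Event 6 (sale 7): sell min(7,17)=7. stock: 17 - 7 = 10. total_sold = 43
  Event 7 (restock 34): 10 + 34 = 44
  Event 8 (restock 32): 44 + 32 = 76
  Event 9 (sale 10): sell min(10,76)=10. stock: 76 - 10 = 66. total_sold = 53
  Event 10 (sale 21): sell min(21,66)=21. stock: 66 - 21 = 45. total_sold = 74
Final: stock = 45, total_sold = 74

Answer: 74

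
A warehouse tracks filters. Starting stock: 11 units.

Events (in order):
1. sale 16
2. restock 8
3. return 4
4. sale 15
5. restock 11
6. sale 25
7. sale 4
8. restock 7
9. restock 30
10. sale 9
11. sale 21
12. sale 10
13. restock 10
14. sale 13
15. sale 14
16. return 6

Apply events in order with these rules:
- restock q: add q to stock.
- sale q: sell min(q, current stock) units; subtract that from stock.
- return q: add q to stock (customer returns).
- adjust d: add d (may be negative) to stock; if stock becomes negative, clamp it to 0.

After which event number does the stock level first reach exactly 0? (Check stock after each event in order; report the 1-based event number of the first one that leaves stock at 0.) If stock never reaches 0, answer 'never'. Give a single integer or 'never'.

Answer: 1

Derivation:
Processing events:
Start: stock = 11
  Event 1 (sale 16): sell min(16,11)=11. stock: 11 - 11 = 0. total_sold = 11
  Event 2 (restock 8): 0 + 8 = 8
  Event 3 (return 4): 8 + 4 = 12
  Event 4 (sale 15): sell min(15,12)=12. stock: 12 - 12 = 0. total_sold = 23
  Event 5 (restock 11): 0 + 11 = 11
  Event 6 (sale 25): sell min(25,11)=11. stock: 11 - 11 = 0. total_sold = 34
  Event 7 (sale 4): sell min(4,0)=0. stock: 0 - 0 = 0. total_sold = 34
  Event 8 (restock 7): 0 + 7 = 7
  Event 9 (restock 30): 7 + 30 = 37
  Event 10 (sale 9): sell min(9,37)=9. stock: 37 - 9 = 28. total_sold = 43
  Event 11 (sale 21): sell min(21,28)=21. stock: 28 - 21 = 7. total_sold = 64
  Event 12 (sale 10): sell min(10,7)=7. stock: 7 - 7 = 0. total_sold = 71
  Event 13 (restock 10): 0 + 10 = 10
  Event 14 (sale 13): sell min(13,10)=10. stock: 10 - 10 = 0. total_sold = 81
  Event 15 (sale 14): sell min(14,0)=0. stock: 0 - 0 = 0. total_sold = 81
  Event 16 (return 6): 0 + 6 = 6
Final: stock = 6, total_sold = 81

First zero at event 1.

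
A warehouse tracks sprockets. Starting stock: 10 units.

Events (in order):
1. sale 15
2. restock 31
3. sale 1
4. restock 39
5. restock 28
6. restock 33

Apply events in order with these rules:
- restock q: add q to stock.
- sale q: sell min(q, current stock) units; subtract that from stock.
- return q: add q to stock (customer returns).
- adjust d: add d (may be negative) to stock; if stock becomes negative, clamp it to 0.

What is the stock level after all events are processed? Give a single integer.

Answer: 130

Derivation:
Processing events:
Start: stock = 10
  Event 1 (sale 15): sell min(15,10)=10. stock: 10 - 10 = 0. total_sold = 10
  Event 2 (restock 31): 0 + 31 = 31
  Event 3 (sale 1): sell min(1,31)=1. stock: 31 - 1 = 30. total_sold = 11
  Event 4 (restock 39): 30 + 39 = 69
  Event 5 (restock 28): 69 + 28 = 97
  Event 6 (restock 33): 97 + 33 = 130
Final: stock = 130, total_sold = 11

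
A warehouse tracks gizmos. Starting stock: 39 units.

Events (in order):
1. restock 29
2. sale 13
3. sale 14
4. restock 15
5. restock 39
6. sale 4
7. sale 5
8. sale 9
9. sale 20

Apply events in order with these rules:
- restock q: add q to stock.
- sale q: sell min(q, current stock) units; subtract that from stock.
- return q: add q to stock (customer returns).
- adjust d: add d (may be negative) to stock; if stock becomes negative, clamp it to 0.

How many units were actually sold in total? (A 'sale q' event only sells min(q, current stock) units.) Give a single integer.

Processing events:
Start: stock = 39
  Event 1 (restock 29): 39 + 29 = 68
  Event 2 (sale 13): sell min(13,68)=13. stock: 68 - 13 = 55. total_sold = 13
  Event 3 (sale 14): sell min(14,55)=14. stock: 55 - 14 = 41. total_sold = 27
  Event 4 (restock 15): 41 + 15 = 56
  Event 5 (restock 39): 56 + 39 = 95
  Event 6 (sale 4): sell min(4,95)=4. stock: 95 - 4 = 91. total_sold = 31
  Event 7 (sale 5): sell min(5,91)=5. stock: 91 - 5 = 86. total_sold = 36
  Event 8 (sale 9): sell min(9,86)=9. stock: 86 - 9 = 77. total_sold = 45
  Event 9 (sale 20): sell min(20,77)=20. stock: 77 - 20 = 57. total_sold = 65
Final: stock = 57, total_sold = 65

Answer: 65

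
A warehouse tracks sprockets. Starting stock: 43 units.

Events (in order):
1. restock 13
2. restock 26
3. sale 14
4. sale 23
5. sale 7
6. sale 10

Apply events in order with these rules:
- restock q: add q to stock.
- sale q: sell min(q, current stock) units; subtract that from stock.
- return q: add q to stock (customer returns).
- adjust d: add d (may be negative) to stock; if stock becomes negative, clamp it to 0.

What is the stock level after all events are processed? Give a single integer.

Processing events:
Start: stock = 43
  Event 1 (restock 13): 43 + 13 = 56
  Event 2 (restock 26): 56 + 26 = 82
  Event 3 (sale 14): sell min(14,82)=14. stock: 82 - 14 = 68. total_sold = 14
  Event 4 (sale 23): sell min(23,68)=23. stock: 68 - 23 = 45. total_sold = 37
  Event 5 (sale 7): sell min(7,45)=7. stock: 45 - 7 = 38. total_sold = 44
  Event 6 (sale 10): sell min(10,38)=10. stock: 38 - 10 = 28. total_sold = 54
Final: stock = 28, total_sold = 54

Answer: 28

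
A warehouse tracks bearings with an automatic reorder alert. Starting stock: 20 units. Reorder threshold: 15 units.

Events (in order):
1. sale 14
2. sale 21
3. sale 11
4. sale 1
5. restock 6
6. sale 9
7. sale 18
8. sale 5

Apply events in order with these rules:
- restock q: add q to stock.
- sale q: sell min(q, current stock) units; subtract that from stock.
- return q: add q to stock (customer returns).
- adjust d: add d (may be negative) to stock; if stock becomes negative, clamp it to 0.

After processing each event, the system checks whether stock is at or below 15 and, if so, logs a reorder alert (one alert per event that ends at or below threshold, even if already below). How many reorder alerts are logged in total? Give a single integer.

Processing events:
Start: stock = 20
  Event 1 (sale 14): sell min(14,20)=14. stock: 20 - 14 = 6. total_sold = 14
  Event 2 (sale 21): sell min(21,6)=6. stock: 6 - 6 = 0. total_sold = 20
  Event 3 (sale 11): sell min(11,0)=0. stock: 0 - 0 = 0. total_sold = 20
  Event 4 (sale 1): sell min(1,0)=0. stock: 0 - 0 = 0. total_sold = 20
  Event 5 (restock 6): 0 + 6 = 6
  Event 6 (sale 9): sell min(9,6)=6. stock: 6 - 6 = 0. total_sold = 26
  Event 7 (sale 18): sell min(18,0)=0. stock: 0 - 0 = 0. total_sold = 26
  Event 8 (sale 5): sell min(5,0)=0. stock: 0 - 0 = 0. total_sold = 26
Final: stock = 0, total_sold = 26

Checking against threshold 15:
  After event 1: stock=6 <= 15 -> ALERT
  After event 2: stock=0 <= 15 -> ALERT
  After event 3: stock=0 <= 15 -> ALERT
  After event 4: stock=0 <= 15 -> ALERT
  After event 5: stock=6 <= 15 -> ALERT
  After event 6: stock=0 <= 15 -> ALERT
  After event 7: stock=0 <= 15 -> ALERT
  After event 8: stock=0 <= 15 -> ALERT
Alert events: [1, 2, 3, 4, 5, 6, 7, 8]. Count = 8

Answer: 8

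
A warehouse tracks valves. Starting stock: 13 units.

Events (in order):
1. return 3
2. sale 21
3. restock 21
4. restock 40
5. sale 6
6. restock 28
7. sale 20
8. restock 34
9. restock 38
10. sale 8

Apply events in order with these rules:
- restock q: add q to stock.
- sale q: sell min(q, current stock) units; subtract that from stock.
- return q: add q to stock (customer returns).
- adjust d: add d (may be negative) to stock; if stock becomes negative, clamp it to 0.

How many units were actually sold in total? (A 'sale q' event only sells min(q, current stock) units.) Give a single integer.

Processing events:
Start: stock = 13
  Event 1 (return 3): 13 + 3 = 16
  Event 2 (sale 21): sell min(21,16)=16. stock: 16 - 16 = 0. total_sold = 16
  Event 3 (restock 21): 0 + 21 = 21
  Event 4 (restock 40): 21 + 40 = 61
  Event 5 (sale 6): sell min(6,61)=6. stock: 61 - 6 = 55. total_sold = 22
  Event 6 (restock 28): 55 + 28 = 83
  Event 7 (sale 20): sell min(20,83)=20. stock: 83 - 20 = 63. total_sold = 42
  Event 8 (restock 34): 63 + 34 = 97
  Event 9 (restock 38): 97 + 38 = 135
  Event 10 (sale 8): sell min(8,135)=8. stock: 135 - 8 = 127. total_sold = 50
Final: stock = 127, total_sold = 50

Answer: 50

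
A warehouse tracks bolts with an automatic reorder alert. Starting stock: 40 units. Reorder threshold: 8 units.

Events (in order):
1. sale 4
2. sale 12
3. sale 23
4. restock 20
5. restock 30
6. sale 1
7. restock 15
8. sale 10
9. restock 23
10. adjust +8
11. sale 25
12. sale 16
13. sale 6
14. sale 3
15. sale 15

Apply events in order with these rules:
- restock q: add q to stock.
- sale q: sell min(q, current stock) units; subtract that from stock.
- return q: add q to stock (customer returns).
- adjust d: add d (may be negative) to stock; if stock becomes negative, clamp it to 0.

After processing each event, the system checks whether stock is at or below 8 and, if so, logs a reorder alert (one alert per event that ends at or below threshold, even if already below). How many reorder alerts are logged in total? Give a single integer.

Processing events:
Start: stock = 40
  Event 1 (sale 4): sell min(4,40)=4. stock: 40 - 4 = 36. total_sold = 4
  Event 2 (sale 12): sell min(12,36)=12. stock: 36 - 12 = 24. total_sold = 16
  Event 3 (sale 23): sell min(23,24)=23. stock: 24 - 23 = 1. total_sold = 39
  Event 4 (restock 20): 1 + 20 = 21
  Event 5 (restock 30): 21 + 30 = 51
  Event 6 (sale 1): sell min(1,51)=1. stock: 51 - 1 = 50. total_sold = 40
  Event 7 (restock 15): 50 + 15 = 65
  Event 8 (sale 10): sell min(10,65)=10. stock: 65 - 10 = 55. total_sold = 50
  Event 9 (restock 23): 55 + 23 = 78
  Event 10 (adjust +8): 78 + 8 = 86
  Event 11 (sale 25): sell min(25,86)=25. stock: 86 - 25 = 61. total_sold = 75
  Event 12 (sale 16): sell min(16,61)=16. stock: 61 - 16 = 45. total_sold = 91
  Event 13 (sale 6): sell min(6,45)=6. stock: 45 - 6 = 39. total_sold = 97
  Event 14 (sale 3): sell min(3,39)=3. stock: 39 - 3 = 36. total_sold = 100
  Event 15 (sale 15): sell min(15,36)=15. stock: 36 - 15 = 21. total_sold = 115
Final: stock = 21, total_sold = 115

Checking against threshold 8:
  After event 1: stock=36 > 8
  After event 2: stock=24 > 8
  After event 3: stock=1 <= 8 -> ALERT
  After event 4: stock=21 > 8
  After event 5: stock=51 > 8
  After event 6: stock=50 > 8
  After event 7: stock=65 > 8
  After event 8: stock=55 > 8
  After event 9: stock=78 > 8
  After event 10: stock=86 > 8
  After event 11: stock=61 > 8
  After event 12: stock=45 > 8
  After event 13: stock=39 > 8
  After event 14: stock=36 > 8
  After event 15: stock=21 > 8
Alert events: [3]. Count = 1

Answer: 1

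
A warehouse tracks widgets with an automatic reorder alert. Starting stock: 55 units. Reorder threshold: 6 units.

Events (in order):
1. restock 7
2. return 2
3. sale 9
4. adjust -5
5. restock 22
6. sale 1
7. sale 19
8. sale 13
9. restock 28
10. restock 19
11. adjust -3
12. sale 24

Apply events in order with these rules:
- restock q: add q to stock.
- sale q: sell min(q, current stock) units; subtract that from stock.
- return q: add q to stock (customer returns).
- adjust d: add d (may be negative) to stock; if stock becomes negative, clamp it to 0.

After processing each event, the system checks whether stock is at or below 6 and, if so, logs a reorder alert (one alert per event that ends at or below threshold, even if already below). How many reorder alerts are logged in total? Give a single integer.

Answer: 0

Derivation:
Processing events:
Start: stock = 55
  Event 1 (restock 7): 55 + 7 = 62
  Event 2 (return 2): 62 + 2 = 64
  Event 3 (sale 9): sell min(9,64)=9. stock: 64 - 9 = 55. total_sold = 9
  Event 4 (adjust -5): 55 + -5 = 50
  Event 5 (restock 22): 50 + 22 = 72
  Event 6 (sale 1): sell min(1,72)=1. stock: 72 - 1 = 71. total_sold = 10
  Event 7 (sale 19): sell min(19,71)=19. stock: 71 - 19 = 52. total_sold = 29
  Event 8 (sale 13): sell min(13,52)=13. stock: 52 - 13 = 39. total_sold = 42
  Event 9 (restock 28): 39 + 28 = 67
  Event 10 (restock 19): 67 + 19 = 86
  Event 11 (adjust -3): 86 + -3 = 83
  Event 12 (sale 24): sell min(24,83)=24. stock: 83 - 24 = 59. total_sold = 66
Final: stock = 59, total_sold = 66

Checking against threshold 6:
  After event 1: stock=62 > 6
  After event 2: stock=64 > 6
  After event 3: stock=55 > 6
  After event 4: stock=50 > 6
  After event 5: stock=72 > 6
  After event 6: stock=71 > 6
  After event 7: stock=52 > 6
  After event 8: stock=39 > 6
  After event 9: stock=67 > 6
  After event 10: stock=86 > 6
  After event 11: stock=83 > 6
  After event 12: stock=59 > 6
Alert events: []. Count = 0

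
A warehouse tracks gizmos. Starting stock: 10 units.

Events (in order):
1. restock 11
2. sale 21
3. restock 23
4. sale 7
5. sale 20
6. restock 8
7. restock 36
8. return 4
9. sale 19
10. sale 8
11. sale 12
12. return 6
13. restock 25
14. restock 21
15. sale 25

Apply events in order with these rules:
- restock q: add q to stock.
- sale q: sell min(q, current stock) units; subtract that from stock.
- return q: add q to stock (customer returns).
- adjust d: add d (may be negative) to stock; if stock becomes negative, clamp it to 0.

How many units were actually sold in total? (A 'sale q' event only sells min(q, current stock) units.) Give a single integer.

Answer: 108

Derivation:
Processing events:
Start: stock = 10
  Event 1 (restock 11): 10 + 11 = 21
  Event 2 (sale 21): sell min(21,21)=21. stock: 21 - 21 = 0. total_sold = 21
  Event 3 (restock 23): 0 + 23 = 23
  Event 4 (sale 7): sell min(7,23)=7. stock: 23 - 7 = 16. total_sold = 28
  Event 5 (sale 20): sell min(20,16)=16. stock: 16 - 16 = 0. total_sold = 44
  Event 6 (restock 8): 0 + 8 = 8
  Event 7 (restock 36): 8 + 36 = 44
  Event 8 (return 4): 44 + 4 = 48
  Event 9 (sale 19): sell min(19,48)=19. stock: 48 - 19 = 29. total_sold = 63
  Event 10 (sale 8): sell min(8,29)=8. stock: 29 - 8 = 21. total_sold = 71
  Event 11 (sale 12): sell min(12,21)=12. stock: 21 - 12 = 9. total_sold = 83
  Event 12 (return 6): 9 + 6 = 15
  Event 13 (restock 25): 15 + 25 = 40
  Event 14 (restock 21): 40 + 21 = 61
  Event 15 (sale 25): sell min(25,61)=25. stock: 61 - 25 = 36. total_sold = 108
Final: stock = 36, total_sold = 108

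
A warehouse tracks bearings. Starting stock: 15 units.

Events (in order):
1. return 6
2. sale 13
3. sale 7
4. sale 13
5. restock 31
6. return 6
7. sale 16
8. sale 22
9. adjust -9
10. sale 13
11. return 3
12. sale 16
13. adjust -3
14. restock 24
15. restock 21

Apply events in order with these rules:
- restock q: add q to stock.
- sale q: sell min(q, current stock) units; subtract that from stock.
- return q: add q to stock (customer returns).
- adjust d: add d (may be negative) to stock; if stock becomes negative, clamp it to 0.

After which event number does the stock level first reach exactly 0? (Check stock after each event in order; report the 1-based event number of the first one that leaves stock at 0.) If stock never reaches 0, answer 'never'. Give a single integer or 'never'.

Processing events:
Start: stock = 15
  Event 1 (return 6): 15 + 6 = 21
  Event 2 (sale 13): sell min(13,21)=13. stock: 21 - 13 = 8. total_sold = 13
  Event 3 (sale 7): sell min(7,8)=7. stock: 8 - 7 = 1. total_sold = 20
  Event 4 (sale 13): sell min(13,1)=1. stock: 1 - 1 = 0. total_sold = 21
  Event 5 (restock 31): 0 + 31 = 31
  Event 6 (return 6): 31 + 6 = 37
  Event 7 (sale 16): sell min(16,37)=16. stock: 37 - 16 = 21. total_sold = 37
  Event 8 (sale 22): sell min(22,21)=21. stock: 21 - 21 = 0. total_sold = 58
  Event 9 (adjust -9): 0 + -9 = 0 (clamped to 0)
  Event 10 (sale 13): sell min(13,0)=0. stock: 0 - 0 = 0. total_sold = 58
  Event 11 (return 3): 0 + 3 = 3
  Event 12 (sale 16): sell min(16,3)=3. stock: 3 - 3 = 0. total_sold = 61
  Event 13 (adjust -3): 0 + -3 = 0 (clamped to 0)
  Event 14 (restock 24): 0 + 24 = 24
  Event 15 (restock 21): 24 + 21 = 45
Final: stock = 45, total_sold = 61

First zero at event 4.

Answer: 4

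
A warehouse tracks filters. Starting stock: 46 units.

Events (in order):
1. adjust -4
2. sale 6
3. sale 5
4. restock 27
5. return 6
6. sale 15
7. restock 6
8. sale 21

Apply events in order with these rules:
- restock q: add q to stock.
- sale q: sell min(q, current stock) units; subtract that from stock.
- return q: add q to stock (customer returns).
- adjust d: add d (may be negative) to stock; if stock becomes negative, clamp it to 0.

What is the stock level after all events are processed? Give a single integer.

Answer: 34

Derivation:
Processing events:
Start: stock = 46
  Event 1 (adjust -4): 46 + -4 = 42
  Event 2 (sale 6): sell min(6,42)=6. stock: 42 - 6 = 36. total_sold = 6
  Event 3 (sale 5): sell min(5,36)=5. stock: 36 - 5 = 31. total_sold = 11
  Event 4 (restock 27): 31 + 27 = 58
  Event 5 (return 6): 58 + 6 = 64
  Event 6 (sale 15): sell min(15,64)=15. stock: 64 - 15 = 49. total_sold = 26
  Event 7 (restock 6): 49 + 6 = 55
  Event 8 (sale 21): sell min(21,55)=21. stock: 55 - 21 = 34. total_sold = 47
Final: stock = 34, total_sold = 47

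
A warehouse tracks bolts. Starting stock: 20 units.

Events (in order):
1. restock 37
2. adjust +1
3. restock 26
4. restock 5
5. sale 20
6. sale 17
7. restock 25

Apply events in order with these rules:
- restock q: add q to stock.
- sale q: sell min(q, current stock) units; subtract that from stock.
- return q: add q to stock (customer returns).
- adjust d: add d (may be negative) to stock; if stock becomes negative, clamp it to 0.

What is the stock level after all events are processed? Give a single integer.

Processing events:
Start: stock = 20
  Event 1 (restock 37): 20 + 37 = 57
  Event 2 (adjust +1): 57 + 1 = 58
  Event 3 (restock 26): 58 + 26 = 84
  Event 4 (restock 5): 84 + 5 = 89
  Event 5 (sale 20): sell min(20,89)=20. stock: 89 - 20 = 69. total_sold = 20
  Event 6 (sale 17): sell min(17,69)=17. stock: 69 - 17 = 52. total_sold = 37
  Event 7 (restock 25): 52 + 25 = 77
Final: stock = 77, total_sold = 37

Answer: 77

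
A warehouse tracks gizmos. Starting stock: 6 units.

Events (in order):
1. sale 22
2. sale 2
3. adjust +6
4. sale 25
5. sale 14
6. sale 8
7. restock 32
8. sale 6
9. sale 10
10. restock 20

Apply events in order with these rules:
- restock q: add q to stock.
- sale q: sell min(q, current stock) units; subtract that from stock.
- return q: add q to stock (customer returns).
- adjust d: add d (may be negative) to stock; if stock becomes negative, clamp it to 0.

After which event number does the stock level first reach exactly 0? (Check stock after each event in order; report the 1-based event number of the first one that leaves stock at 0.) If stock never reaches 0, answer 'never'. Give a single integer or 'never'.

Processing events:
Start: stock = 6
  Event 1 (sale 22): sell min(22,6)=6. stock: 6 - 6 = 0. total_sold = 6
  Event 2 (sale 2): sell min(2,0)=0. stock: 0 - 0 = 0. total_sold = 6
  Event 3 (adjust +6): 0 + 6 = 6
  Event 4 (sale 25): sell min(25,6)=6. stock: 6 - 6 = 0. total_sold = 12
  Event 5 (sale 14): sell min(14,0)=0. stock: 0 - 0 = 0. total_sold = 12
  Event 6 (sale 8): sell min(8,0)=0. stock: 0 - 0 = 0. total_sold = 12
  Event 7 (restock 32): 0 + 32 = 32
  Event 8 (sale 6): sell min(6,32)=6. stock: 32 - 6 = 26. total_sold = 18
  Event 9 (sale 10): sell min(10,26)=10. stock: 26 - 10 = 16. total_sold = 28
  Event 10 (restock 20): 16 + 20 = 36
Final: stock = 36, total_sold = 28

First zero at event 1.

Answer: 1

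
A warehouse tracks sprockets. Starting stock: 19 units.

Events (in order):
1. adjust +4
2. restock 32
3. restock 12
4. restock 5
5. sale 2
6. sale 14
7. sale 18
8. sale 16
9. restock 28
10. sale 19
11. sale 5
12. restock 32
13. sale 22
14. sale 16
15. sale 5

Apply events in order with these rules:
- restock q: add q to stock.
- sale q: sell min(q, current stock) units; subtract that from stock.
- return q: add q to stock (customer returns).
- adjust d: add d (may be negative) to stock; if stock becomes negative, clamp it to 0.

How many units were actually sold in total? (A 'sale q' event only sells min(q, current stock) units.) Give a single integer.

Answer: 117

Derivation:
Processing events:
Start: stock = 19
  Event 1 (adjust +4): 19 + 4 = 23
  Event 2 (restock 32): 23 + 32 = 55
  Event 3 (restock 12): 55 + 12 = 67
  Event 4 (restock 5): 67 + 5 = 72
  Event 5 (sale 2): sell min(2,72)=2. stock: 72 - 2 = 70. total_sold = 2
  Event 6 (sale 14): sell min(14,70)=14. stock: 70 - 14 = 56. total_sold = 16
  Event 7 (sale 18): sell min(18,56)=18. stock: 56 - 18 = 38. total_sold = 34
  Event 8 (sale 16): sell min(16,38)=16. stock: 38 - 16 = 22. total_sold = 50
  Event 9 (restock 28): 22 + 28 = 50
  Event 10 (sale 19): sell min(19,50)=19. stock: 50 - 19 = 31. total_sold = 69
  Event 11 (sale 5): sell min(5,31)=5. stock: 31 - 5 = 26. total_sold = 74
  Event 12 (restock 32): 26 + 32 = 58
  Event 13 (sale 22): sell min(22,58)=22. stock: 58 - 22 = 36. total_sold = 96
  Event 14 (sale 16): sell min(16,36)=16. stock: 36 - 16 = 20. total_sold = 112
  Event 15 (sale 5): sell min(5,20)=5. stock: 20 - 5 = 15. total_sold = 117
Final: stock = 15, total_sold = 117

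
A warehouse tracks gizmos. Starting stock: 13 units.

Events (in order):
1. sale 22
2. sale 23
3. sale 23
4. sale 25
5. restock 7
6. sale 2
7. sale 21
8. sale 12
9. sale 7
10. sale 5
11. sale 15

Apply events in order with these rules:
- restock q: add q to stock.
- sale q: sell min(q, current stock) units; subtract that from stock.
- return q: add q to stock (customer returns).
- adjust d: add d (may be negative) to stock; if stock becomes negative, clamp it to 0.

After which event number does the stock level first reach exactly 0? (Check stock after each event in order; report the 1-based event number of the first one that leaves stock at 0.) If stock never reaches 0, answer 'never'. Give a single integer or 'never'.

Processing events:
Start: stock = 13
  Event 1 (sale 22): sell min(22,13)=13. stock: 13 - 13 = 0. total_sold = 13
  Event 2 (sale 23): sell min(23,0)=0. stock: 0 - 0 = 0. total_sold = 13
  Event 3 (sale 23): sell min(23,0)=0. stock: 0 - 0 = 0. total_sold = 13
  Event 4 (sale 25): sell min(25,0)=0. stock: 0 - 0 = 0. total_sold = 13
  Event 5 (restock 7): 0 + 7 = 7
  Event 6 (sale 2): sell min(2,7)=2. stock: 7 - 2 = 5. total_sold = 15
  Event 7 (sale 21): sell min(21,5)=5. stock: 5 - 5 = 0. total_sold = 20
  Event 8 (sale 12): sell min(12,0)=0. stock: 0 - 0 = 0. total_sold = 20
  Event 9 (sale 7): sell min(7,0)=0. stock: 0 - 0 = 0. total_sold = 20
  Event 10 (sale 5): sell min(5,0)=0. stock: 0 - 0 = 0. total_sold = 20
  Event 11 (sale 15): sell min(15,0)=0. stock: 0 - 0 = 0. total_sold = 20
Final: stock = 0, total_sold = 20

First zero at event 1.

Answer: 1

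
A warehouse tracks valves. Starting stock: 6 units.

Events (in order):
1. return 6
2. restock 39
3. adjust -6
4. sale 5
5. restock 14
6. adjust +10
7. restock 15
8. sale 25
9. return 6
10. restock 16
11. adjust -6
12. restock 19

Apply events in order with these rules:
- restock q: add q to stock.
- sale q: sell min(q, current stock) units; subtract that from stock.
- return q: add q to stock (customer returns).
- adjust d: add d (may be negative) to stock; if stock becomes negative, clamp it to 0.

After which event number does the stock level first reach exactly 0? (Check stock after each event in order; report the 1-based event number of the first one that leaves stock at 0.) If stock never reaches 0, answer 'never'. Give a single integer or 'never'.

Answer: never

Derivation:
Processing events:
Start: stock = 6
  Event 1 (return 6): 6 + 6 = 12
  Event 2 (restock 39): 12 + 39 = 51
  Event 3 (adjust -6): 51 + -6 = 45
  Event 4 (sale 5): sell min(5,45)=5. stock: 45 - 5 = 40. total_sold = 5
  Event 5 (restock 14): 40 + 14 = 54
  Event 6 (adjust +10): 54 + 10 = 64
  Event 7 (restock 15): 64 + 15 = 79
  Event 8 (sale 25): sell min(25,79)=25. stock: 79 - 25 = 54. total_sold = 30
  Event 9 (return 6): 54 + 6 = 60
  Event 10 (restock 16): 60 + 16 = 76
  Event 11 (adjust -6): 76 + -6 = 70
  Event 12 (restock 19): 70 + 19 = 89
Final: stock = 89, total_sold = 30

Stock never reaches 0.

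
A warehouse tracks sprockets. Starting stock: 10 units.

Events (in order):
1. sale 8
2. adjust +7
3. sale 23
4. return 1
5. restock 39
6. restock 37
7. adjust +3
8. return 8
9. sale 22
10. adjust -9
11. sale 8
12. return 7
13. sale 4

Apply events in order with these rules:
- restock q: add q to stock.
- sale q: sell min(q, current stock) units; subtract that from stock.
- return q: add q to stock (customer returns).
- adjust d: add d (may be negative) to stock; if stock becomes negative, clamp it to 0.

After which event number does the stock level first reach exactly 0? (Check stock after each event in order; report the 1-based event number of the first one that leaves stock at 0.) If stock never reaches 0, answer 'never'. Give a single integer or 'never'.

Processing events:
Start: stock = 10
  Event 1 (sale 8): sell min(8,10)=8. stock: 10 - 8 = 2. total_sold = 8
  Event 2 (adjust +7): 2 + 7 = 9
  Event 3 (sale 23): sell min(23,9)=9. stock: 9 - 9 = 0. total_sold = 17
  Event 4 (return 1): 0 + 1 = 1
  Event 5 (restock 39): 1 + 39 = 40
  Event 6 (restock 37): 40 + 37 = 77
  Event 7 (adjust +3): 77 + 3 = 80
  Event 8 (return 8): 80 + 8 = 88
  Event 9 (sale 22): sell min(22,88)=22. stock: 88 - 22 = 66. total_sold = 39
  Event 10 (adjust -9): 66 + -9 = 57
  Event 11 (sale 8): sell min(8,57)=8. stock: 57 - 8 = 49. total_sold = 47
  Event 12 (return 7): 49 + 7 = 56
  Event 13 (sale 4): sell min(4,56)=4. stock: 56 - 4 = 52. total_sold = 51
Final: stock = 52, total_sold = 51

First zero at event 3.

Answer: 3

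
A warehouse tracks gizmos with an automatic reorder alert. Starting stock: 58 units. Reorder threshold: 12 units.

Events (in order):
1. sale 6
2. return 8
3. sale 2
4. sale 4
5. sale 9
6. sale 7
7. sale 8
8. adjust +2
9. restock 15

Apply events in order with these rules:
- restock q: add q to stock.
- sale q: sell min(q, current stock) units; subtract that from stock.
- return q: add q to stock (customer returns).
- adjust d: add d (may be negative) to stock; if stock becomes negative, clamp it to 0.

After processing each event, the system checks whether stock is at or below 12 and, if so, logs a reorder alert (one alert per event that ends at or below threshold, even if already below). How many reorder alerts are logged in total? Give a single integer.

Answer: 0

Derivation:
Processing events:
Start: stock = 58
  Event 1 (sale 6): sell min(6,58)=6. stock: 58 - 6 = 52. total_sold = 6
  Event 2 (return 8): 52 + 8 = 60
  Event 3 (sale 2): sell min(2,60)=2. stock: 60 - 2 = 58. total_sold = 8
  Event 4 (sale 4): sell min(4,58)=4. stock: 58 - 4 = 54. total_sold = 12
  Event 5 (sale 9): sell min(9,54)=9. stock: 54 - 9 = 45. total_sold = 21
  Event 6 (sale 7): sell min(7,45)=7. stock: 45 - 7 = 38. total_sold = 28
  Event 7 (sale 8): sell min(8,38)=8. stock: 38 - 8 = 30. total_sold = 36
  Event 8 (adjust +2): 30 + 2 = 32
  Event 9 (restock 15): 32 + 15 = 47
Final: stock = 47, total_sold = 36

Checking against threshold 12:
  After event 1: stock=52 > 12
  After event 2: stock=60 > 12
  After event 3: stock=58 > 12
  After event 4: stock=54 > 12
  After event 5: stock=45 > 12
  After event 6: stock=38 > 12
  After event 7: stock=30 > 12
  After event 8: stock=32 > 12
  After event 9: stock=47 > 12
Alert events: []. Count = 0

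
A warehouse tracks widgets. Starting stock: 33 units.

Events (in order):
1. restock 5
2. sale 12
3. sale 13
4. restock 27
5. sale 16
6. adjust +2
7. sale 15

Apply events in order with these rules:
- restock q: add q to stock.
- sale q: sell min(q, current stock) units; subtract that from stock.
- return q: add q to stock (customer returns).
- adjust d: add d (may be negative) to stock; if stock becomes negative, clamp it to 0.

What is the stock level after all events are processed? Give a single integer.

Answer: 11

Derivation:
Processing events:
Start: stock = 33
  Event 1 (restock 5): 33 + 5 = 38
  Event 2 (sale 12): sell min(12,38)=12. stock: 38 - 12 = 26. total_sold = 12
  Event 3 (sale 13): sell min(13,26)=13. stock: 26 - 13 = 13. total_sold = 25
  Event 4 (restock 27): 13 + 27 = 40
  Event 5 (sale 16): sell min(16,40)=16. stock: 40 - 16 = 24. total_sold = 41
  Event 6 (adjust +2): 24 + 2 = 26
  Event 7 (sale 15): sell min(15,26)=15. stock: 26 - 15 = 11. total_sold = 56
Final: stock = 11, total_sold = 56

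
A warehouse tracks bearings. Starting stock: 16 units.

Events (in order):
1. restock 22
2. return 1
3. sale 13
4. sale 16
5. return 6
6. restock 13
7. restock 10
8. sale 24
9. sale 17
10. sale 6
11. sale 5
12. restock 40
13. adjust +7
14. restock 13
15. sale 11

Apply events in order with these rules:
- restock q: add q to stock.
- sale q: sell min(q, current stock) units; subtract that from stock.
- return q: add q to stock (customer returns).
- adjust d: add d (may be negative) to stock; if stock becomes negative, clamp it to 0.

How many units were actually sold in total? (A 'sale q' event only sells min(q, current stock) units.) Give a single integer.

Processing events:
Start: stock = 16
  Event 1 (restock 22): 16 + 22 = 38
  Event 2 (return 1): 38 + 1 = 39
  Event 3 (sale 13): sell min(13,39)=13. stock: 39 - 13 = 26. total_sold = 13
  Event 4 (sale 16): sell min(16,26)=16. stock: 26 - 16 = 10. total_sold = 29
  Event 5 (return 6): 10 + 6 = 16
  Event 6 (restock 13): 16 + 13 = 29
  Event 7 (restock 10): 29 + 10 = 39
  Event 8 (sale 24): sell min(24,39)=24. stock: 39 - 24 = 15. total_sold = 53
  Event 9 (sale 17): sell min(17,15)=15. stock: 15 - 15 = 0. total_sold = 68
  Event 10 (sale 6): sell min(6,0)=0. stock: 0 - 0 = 0. total_sold = 68
  Event 11 (sale 5): sell min(5,0)=0. stock: 0 - 0 = 0. total_sold = 68
  Event 12 (restock 40): 0 + 40 = 40
  Event 13 (adjust +7): 40 + 7 = 47
  Event 14 (restock 13): 47 + 13 = 60
  Event 15 (sale 11): sell min(11,60)=11. stock: 60 - 11 = 49. total_sold = 79
Final: stock = 49, total_sold = 79

Answer: 79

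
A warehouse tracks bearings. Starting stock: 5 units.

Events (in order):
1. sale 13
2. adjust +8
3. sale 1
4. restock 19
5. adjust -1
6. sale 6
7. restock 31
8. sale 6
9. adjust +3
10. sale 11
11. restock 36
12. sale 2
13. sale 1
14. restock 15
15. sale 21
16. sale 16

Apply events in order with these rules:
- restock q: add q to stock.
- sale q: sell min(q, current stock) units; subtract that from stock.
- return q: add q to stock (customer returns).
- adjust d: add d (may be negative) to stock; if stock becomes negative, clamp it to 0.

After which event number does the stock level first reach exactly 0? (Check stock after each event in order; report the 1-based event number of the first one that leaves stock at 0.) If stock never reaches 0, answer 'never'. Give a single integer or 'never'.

Processing events:
Start: stock = 5
  Event 1 (sale 13): sell min(13,5)=5. stock: 5 - 5 = 0. total_sold = 5
  Event 2 (adjust +8): 0 + 8 = 8
  Event 3 (sale 1): sell min(1,8)=1. stock: 8 - 1 = 7. total_sold = 6
  Event 4 (restock 19): 7 + 19 = 26
  Event 5 (adjust -1): 26 + -1 = 25
  Event 6 (sale 6): sell min(6,25)=6. stock: 25 - 6 = 19. total_sold = 12
  Event 7 (restock 31): 19 + 31 = 50
  Event 8 (sale 6): sell min(6,50)=6. stock: 50 - 6 = 44. total_sold = 18
  Event 9 (adjust +3): 44 + 3 = 47
  Event 10 (sale 11): sell min(11,47)=11. stock: 47 - 11 = 36. total_sold = 29
  Event 11 (restock 36): 36 + 36 = 72
  Event 12 (sale 2): sell min(2,72)=2. stock: 72 - 2 = 70. total_sold = 31
  Event 13 (sale 1): sell min(1,70)=1. stock: 70 - 1 = 69. total_sold = 32
  Event 14 (restock 15): 69 + 15 = 84
  Event 15 (sale 21): sell min(21,84)=21. stock: 84 - 21 = 63. total_sold = 53
  Event 16 (sale 16): sell min(16,63)=16. stock: 63 - 16 = 47. total_sold = 69
Final: stock = 47, total_sold = 69

First zero at event 1.

Answer: 1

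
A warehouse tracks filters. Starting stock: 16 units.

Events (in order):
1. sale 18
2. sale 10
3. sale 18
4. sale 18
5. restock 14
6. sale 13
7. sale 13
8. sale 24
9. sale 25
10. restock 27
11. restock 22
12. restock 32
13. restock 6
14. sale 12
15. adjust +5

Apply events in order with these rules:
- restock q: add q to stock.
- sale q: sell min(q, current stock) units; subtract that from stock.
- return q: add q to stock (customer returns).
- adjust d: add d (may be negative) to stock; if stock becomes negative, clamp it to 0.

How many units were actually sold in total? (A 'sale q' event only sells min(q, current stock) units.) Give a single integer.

Processing events:
Start: stock = 16
  Event 1 (sale 18): sell min(18,16)=16. stock: 16 - 16 = 0. total_sold = 16
  Event 2 (sale 10): sell min(10,0)=0. stock: 0 - 0 = 0. total_sold = 16
  Event 3 (sale 18): sell min(18,0)=0. stock: 0 - 0 = 0. total_sold = 16
  Event 4 (sale 18): sell min(18,0)=0. stock: 0 - 0 = 0. total_sold = 16
  Event 5 (restock 14): 0 + 14 = 14
  Event 6 (sale 13): sell min(13,14)=13. stock: 14 - 13 = 1. total_sold = 29
  Event 7 (sale 13): sell min(13,1)=1. stock: 1 - 1 = 0. total_sold = 30
  Event 8 (sale 24): sell min(24,0)=0. stock: 0 - 0 = 0. total_sold = 30
  Event 9 (sale 25): sell min(25,0)=0. stock: 0 - 0 = 0. total_sold = 30
  Event 10 (restock 27): 0 + 27 = 27
  Event 11 (restock 22): 27 + 22 = 49
  Event 12 (restock 32): 49 + 32 = 81
  Event 13 (restock 6): 81 + 6 = 87
  Event 14 (sale 12): sell min(12,87)=12. stock: 87 - 12 = 75. total_sold = 42
  Event 15 (adjust +5): 75 + 5 = 80
Final: stock = 80, total_sold = 42

Answer: 42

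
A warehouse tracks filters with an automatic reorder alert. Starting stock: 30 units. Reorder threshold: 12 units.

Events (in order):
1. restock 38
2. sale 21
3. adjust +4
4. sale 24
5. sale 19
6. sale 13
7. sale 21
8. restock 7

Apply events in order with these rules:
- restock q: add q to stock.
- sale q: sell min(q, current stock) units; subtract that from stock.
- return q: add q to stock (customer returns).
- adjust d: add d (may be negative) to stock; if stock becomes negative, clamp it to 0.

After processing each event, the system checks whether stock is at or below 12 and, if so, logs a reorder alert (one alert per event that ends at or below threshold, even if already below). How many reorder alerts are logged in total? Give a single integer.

Processing events:
Start: stock = 30
  Event 1 (restock 38): 30 + 38 = 68
  Event 2 (sale 21): sell min(21,68)=21. stock: 68 - 21 = 47. total_sold = 21
  Event 3 (adjust +4): 47 + 4 = 51
  Event 4 (sale 24): sell min(24,51)=24. stock: 51 - 24 = 27. total_sold = 45
  Event 5 (sale 19): sell min(19,27)=19. stock: 27 - 19 = 8. total_sold = 64
  Event 6 (sale 13): sell min(13,8)=8. stock: 8 - 8 = 0. total_sold = 72
  Event 7 (sale 21): sell min(21,0)=0. stock: 0 - 0 = 0. total_sold = 72
  Event 8 (restock 7): 0 + 7 = 7
Final: stock = 7, total_sold = 72

Checking against threshold 12:
  After event 1: stock=68 > 12
  After event 2: stock=47 > 12
  After event 3: stock=51 > 12
  After event 4: stock=27 > 12
  After event 5: stock=8 <= 12 -> ALERT
  After event 6: stock=0 <= 12 -> ALERT
  After event 7: stock=0 <= 12 -> ALERT
  After event 8: stock=7 <= 12 -> ALERT
Alert events: [5, 6, 7, 8]. Count = 4

Answer: 4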